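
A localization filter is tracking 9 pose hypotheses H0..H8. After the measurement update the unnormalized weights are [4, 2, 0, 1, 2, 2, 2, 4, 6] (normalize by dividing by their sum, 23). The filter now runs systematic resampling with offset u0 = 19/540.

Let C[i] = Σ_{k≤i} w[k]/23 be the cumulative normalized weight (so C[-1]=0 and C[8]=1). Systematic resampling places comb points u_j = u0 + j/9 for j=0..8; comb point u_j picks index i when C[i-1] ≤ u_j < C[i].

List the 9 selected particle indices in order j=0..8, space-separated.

0 0 1 4 6 7 7 8 8

C = [4/23, 6/23, 6/23, 7/23, 9/23, 11/23, 13/23, 17/23, 1]
j=0: u_0=19/540 ∈ [0, 4/23) → index 0
j=1: u_1=79/540 ∈ [0, 4/23) → index 0
j=2: u_2=139/540 ∈ [4/23, 6/23) → index 1
j=3: u_3=199/540 ∈ [7/23, 9/23) → index 4
j=4: u_4=259/540 ∈ [11/23, 13/23) → index 6
j=5: u_5=319/540 ∈ [13/23, 17/23) → index 7
j=6: u_6=379/540 ∈ [13/23, 17/23) → index 7
j=7: u_7=439/540 ∈ [17/23, 1) → index 8
j=8: u_8=499/540 ∈ [17/23, 1) → index 8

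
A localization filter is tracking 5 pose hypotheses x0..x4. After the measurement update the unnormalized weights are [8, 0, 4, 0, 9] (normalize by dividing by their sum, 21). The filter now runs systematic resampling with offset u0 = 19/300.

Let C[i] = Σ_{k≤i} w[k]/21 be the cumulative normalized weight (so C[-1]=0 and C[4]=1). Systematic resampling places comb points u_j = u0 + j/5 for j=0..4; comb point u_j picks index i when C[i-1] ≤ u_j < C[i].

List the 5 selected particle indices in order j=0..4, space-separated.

0 0 2 4 4

C = [8/21, 8/21, 4/7, 4/7, 1]
j=0: u_0=19/300 ∈ [0, 8/21) → index 0
j=1: u_1=79/300 ∈ [0, 8/21) → index 0
j=2: u_2=139/300 ∈ [8/21, 4/7) → index 2
j=3: u_3=199/300 ∈ [4/7, 1) → index 4
j=4: u_4=259/300 ∈ [4/7, 1) → index 4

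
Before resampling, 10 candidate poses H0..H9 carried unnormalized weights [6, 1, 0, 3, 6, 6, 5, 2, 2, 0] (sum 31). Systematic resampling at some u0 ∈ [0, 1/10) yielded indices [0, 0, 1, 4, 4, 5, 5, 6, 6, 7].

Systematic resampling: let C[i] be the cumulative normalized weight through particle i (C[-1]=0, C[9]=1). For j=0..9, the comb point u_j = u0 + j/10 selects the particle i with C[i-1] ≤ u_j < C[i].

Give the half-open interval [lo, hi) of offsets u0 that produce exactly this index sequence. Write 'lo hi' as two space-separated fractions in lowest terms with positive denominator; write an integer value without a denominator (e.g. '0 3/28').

C = [6/31, 7/31, 7/31, 10/31, 16/31, 22/31, 27/31, 29/31, 1, 1]
j=0 picked index 0: u0 ∈ [0, 6/31)
j=1 picked index 0: u0 ∈ [-1/10, 29/310)
j=2 picked index 1: u0 ∈ [-1/155, 4/155)
j=3 picked index 4: u0 ∈ [7/310, 67/310)
j=4 picked index 4: u0 ∈ [-12/155, 18/155)
j=5 picked index 5: u0 ∈ [1/62, 13/62)
j=6 picked index 5: u0 ∈ [-13/155, 17/155)
j=7 picked index 6: u0 ∈ [3/310, 53/310)
j=8 picked index 6: u0 ∈ [-14/155, 11/155)
j=9 picked index 7: u0 ∈ [-9/310, 11/310)
intersection: [7/310, 4/155)

7/310 4/155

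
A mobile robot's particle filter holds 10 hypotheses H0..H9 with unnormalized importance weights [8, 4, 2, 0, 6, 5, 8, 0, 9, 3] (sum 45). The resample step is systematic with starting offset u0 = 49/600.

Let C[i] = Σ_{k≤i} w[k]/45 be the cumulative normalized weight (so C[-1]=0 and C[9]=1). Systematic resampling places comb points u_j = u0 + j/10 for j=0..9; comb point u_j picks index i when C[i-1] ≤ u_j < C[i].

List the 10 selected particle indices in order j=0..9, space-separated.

C = [8/45, 4/15, 14/45, 14/45, 4/9, 5/9, 11/15, 11/15, 14/15, 1]
j=0: u_0=49/600 ∈ [0, 8/45) → index 0
j=1: u_1=109/600 ∈ [8/45, 4/15) → index 1
j=2: u_2=169/600 ∈ [4/15, 14/45) → index 2
j=3: u_3=229/600 ∈ [14/45, 4/9) → index 4
j=4: u_4=289/600 ∈ [4/9, 5/9) → index 5
j=5: u_5=349/600 ∈ [5/9, 11/15) → index 6
j=6: u_6=409/600 ∈ [5/9, 11/15) → index 6
j=7: u_7=469/600 ∈ [11/15, 14/15) → index 8
j=8: u_8=529/600 ∈ [11/15, 14/15) → index 8
j=9: u_9=589/600 ∈ [14/15, 1) → index 9

0 1 2 4 5 6 6 8 8 9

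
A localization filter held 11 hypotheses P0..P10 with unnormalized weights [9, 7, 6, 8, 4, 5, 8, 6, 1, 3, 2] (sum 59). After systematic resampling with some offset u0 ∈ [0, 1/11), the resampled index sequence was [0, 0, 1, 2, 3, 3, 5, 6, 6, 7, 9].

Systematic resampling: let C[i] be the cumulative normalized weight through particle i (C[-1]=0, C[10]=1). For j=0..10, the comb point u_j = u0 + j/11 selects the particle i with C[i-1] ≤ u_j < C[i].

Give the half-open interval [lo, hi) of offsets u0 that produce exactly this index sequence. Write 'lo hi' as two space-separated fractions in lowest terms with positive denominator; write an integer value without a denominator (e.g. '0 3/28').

20/649 35/649

C = [9/59, 16/59, 22/59, 30/59, 34/59, 39/59, 47/59, 53/59, 54/59, 57/59, 1]
j=0 picked index 0: u0 ∈ [0, 9/59)
j=1 picked index 0: u0 ∈ [-1/11, 40/649)
j=2 picked index 1: u0 ∈ [-19/649, 58/649)
j=3 picked index 2: u0 ∈ [-1/649, 65/649)
j=4 picked index 3: u0 ∈ [6/649, 94/649)
j=5 picked index 3: u0 ∈ [-53/649, 35/649)
j=6 picked index 5: u0 ∈ [20/649, 75/649)
j=7 picked index 6: u0 ∈ [16/649, 104/649)
j=8 picked index 6: u0 ∈ [-43/649, 45/649)
j=9 picked index 7: u0 ∈ [-14/649, 52/649)
j=10 picked index 9: u0 ∈ [4/649, 37/649)
intersection: [20/649, 35/649)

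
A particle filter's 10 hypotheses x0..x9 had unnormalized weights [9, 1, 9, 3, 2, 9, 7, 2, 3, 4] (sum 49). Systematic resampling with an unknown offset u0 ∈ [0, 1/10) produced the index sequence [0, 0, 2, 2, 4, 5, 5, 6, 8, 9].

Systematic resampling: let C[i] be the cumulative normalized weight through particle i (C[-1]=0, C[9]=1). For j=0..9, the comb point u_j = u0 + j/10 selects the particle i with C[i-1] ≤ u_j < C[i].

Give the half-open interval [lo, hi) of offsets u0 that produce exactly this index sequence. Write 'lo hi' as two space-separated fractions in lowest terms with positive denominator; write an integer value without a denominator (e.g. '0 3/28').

2/35 18/245

C = [9/49, 10/49, 19/49, 22/49, 24/49, 33/49, 40/49, 6/7, 45/49, 1]
j=0 picked index 0: u0 ∈ [0, 9/49)
j=1 picked index 0: u0 ∈ [-1/10, 41/490)
j=2 picked index 2: u0 ∈ [1/245, 46/245)
j=3 picked index 2: u0 ∈ [-47/490, 43/490)
j=4 picked index 4: u0 ∈ [12/245, 22/245)
j=5 picked index 5: u0 ∈ [-1/98, 17/98)
j=6 picked index 5: u0 ∈ [-27/245, 18/245)
j=7 picked index 6: u0 ∈ [-13/490, 57/490)
j=8 picked index 8: u0 ∈ [2/35, 29/245)
j=9 picked index 9: u0 ∈ [9/490, 1/10)
intersection: [2/35, 18/245)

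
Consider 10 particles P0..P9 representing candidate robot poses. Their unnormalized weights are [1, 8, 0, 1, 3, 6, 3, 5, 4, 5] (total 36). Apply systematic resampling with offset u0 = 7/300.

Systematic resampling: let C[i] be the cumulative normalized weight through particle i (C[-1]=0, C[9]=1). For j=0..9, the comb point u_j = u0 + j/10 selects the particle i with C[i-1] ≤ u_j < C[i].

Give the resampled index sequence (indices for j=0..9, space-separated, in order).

0 1 1 4 5 5 7 7 8 9

C = [1/36, 1/4, 1/4, 5/18, 13/36, 19/36, 11/18, 3/4, 31/36, 1]
j=0: u_0=7/300 ∈ [0, 1/36) → index 0
j=1: u_1=37/300 ∈ [1/36, 1/4) → index 1
j=2: u_2=67/300 ∈ [1/36, 1/4) → index 1
j=3: u_3=97/300 ∈ [5/18, 13/36) → index 4
j=4: u_4=127/300 ∈ [13/36, 19/36) → index 5
j=5: u_5=157/300 ∈ [13/36, 19/36) → index 5
j=6: u_6=187/300 ∈ [11/18, 3/4) → index 7
j=7: u_7=217/300 ∈ [11/18, 3/4) → index 7
j=8: u_8=247/300 ∈ [3/4, 31/36) → index 8
j=9: u_9=277/300 ∈ [31/36, 1) → index 9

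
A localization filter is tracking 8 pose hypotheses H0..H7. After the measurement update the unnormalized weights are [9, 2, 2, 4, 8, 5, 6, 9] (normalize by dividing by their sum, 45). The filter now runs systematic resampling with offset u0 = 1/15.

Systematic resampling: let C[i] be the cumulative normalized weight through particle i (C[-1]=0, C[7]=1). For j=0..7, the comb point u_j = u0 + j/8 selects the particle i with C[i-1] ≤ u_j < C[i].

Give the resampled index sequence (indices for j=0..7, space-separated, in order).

0 0 3 4 5 6 7 7

C = [1/5, 11/45, 13/45, 17/45, 5/9, 2/3, 4/5, 1]
j=0: u_0=1/15 ∈ [0, 1/5) → index 0
j=1: u_1=23/120 ∈ [0, 1/5) → index 0
j=2: u_2=19/60 ∈ [13/45, 17/45) → index 3
j=3: u_3=53/120 ∈ [17/45, 5/9) → index 4
j=4: u_4=17/30 ∈ [5/9, 2/3) → index 5
j=5: u_5=83/120 ∈ [2/3, 4/5) → index 6
j=6: u_6=49/60 ∈ [4/5, 1) → index 7
j=7: u_7=113/120 ∈ [4/5, 1) → index 7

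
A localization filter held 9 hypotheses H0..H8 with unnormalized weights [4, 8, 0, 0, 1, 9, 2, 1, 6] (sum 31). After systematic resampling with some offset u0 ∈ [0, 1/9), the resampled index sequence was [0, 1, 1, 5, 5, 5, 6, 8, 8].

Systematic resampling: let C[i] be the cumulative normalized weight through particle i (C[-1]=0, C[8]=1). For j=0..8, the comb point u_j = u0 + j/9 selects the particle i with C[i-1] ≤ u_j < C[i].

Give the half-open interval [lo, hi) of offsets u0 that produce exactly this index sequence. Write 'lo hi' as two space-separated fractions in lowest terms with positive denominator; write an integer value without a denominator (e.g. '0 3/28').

8/93 10/93

C = [4/31, 12/31, 12/31, 12/31, 13/31, 22/31, 24/31, 25/31, 1]
j=0 picked index 0: u0 ∈ [0, 4/31)
j=1 picked index 1: u0 ∈ [5/279, 77/279)
j=2 picked index 1: u0 ∈ [-26/279, 46/279)
j=3 picked index 5: u0 ∈ [8/93, 35/93)
j=4 picked index 5: u0 ∈ [-7/279, 74/279)
j=5 picked index 5: u0 ∈ [-38/279, 43/279)
j=6 picked index 6: u0 ∈ [4/93, 10/93)
j=7 picked index 8: u0 ∈ [8/279, 2/9)
j=8 picked index 8: u0 ∈ [-23/279, 1/9)
intersection: [8/93, 10/93)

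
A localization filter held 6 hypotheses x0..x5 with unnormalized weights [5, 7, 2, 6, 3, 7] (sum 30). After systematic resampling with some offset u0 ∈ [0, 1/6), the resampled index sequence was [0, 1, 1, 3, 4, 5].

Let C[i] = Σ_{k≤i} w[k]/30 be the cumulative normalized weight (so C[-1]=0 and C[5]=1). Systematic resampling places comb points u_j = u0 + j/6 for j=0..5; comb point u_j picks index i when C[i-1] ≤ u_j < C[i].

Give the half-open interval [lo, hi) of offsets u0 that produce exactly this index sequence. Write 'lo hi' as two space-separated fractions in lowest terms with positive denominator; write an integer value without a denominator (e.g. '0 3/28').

C = [1/6, 2/5, 7/15, 2/3, 23/30, 1]
j=0 picked index 0: u0 ∈ [0, 1/6)
j=1 picked index 1: u0 ∈ [0, 7/30)
j=2 picked index 1: u0 ∈ [-1/6, 1/15)
j=3 picked index 3: u0 ∈ [-1/30, 1/6)
j=4 picked index 4: u0 ∈ [0, 1/10)
j=5 picked index 5: u0 ∈ [-1/15, 1/6)
intersection: [0, 1/15)

0 1/15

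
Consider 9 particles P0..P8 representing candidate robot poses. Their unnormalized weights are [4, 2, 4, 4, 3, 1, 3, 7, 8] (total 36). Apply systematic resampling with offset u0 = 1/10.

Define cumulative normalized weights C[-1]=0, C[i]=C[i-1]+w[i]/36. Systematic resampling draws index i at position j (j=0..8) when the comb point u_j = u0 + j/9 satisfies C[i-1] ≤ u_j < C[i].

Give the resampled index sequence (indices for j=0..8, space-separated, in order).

0 2 3 4 6 7 7 8 8

C = [1/9, 1/6, 5/18, 7/18, 17/36, 1/2, 7/12, 7/9, 1]
j=0: u_0=1/10 ∈ [0, 1/9) → index 0
j=1: u_1=19/90 ∈ [1/6, 5/18) → index 2
j=2: u_2=29/90 ∈ [5/18, 7/18) → index 3
j=3: u_3=13/30 ∈ [7/18, 17/36) → index 4
j=4: u_4=49/90 ∈ [1/2, 7/12) → index 6
j=5: u_5=59/90 ∈ [7/12, 7/9) → index 7
j=6: u_6=23/30 ∈ [7/12, 7/9) → index 7
j=7: u_7=79/90 ∈ [7/9, 1) → index 8
j=8: u_8=89/90 ∈ [7/9, 1) → index 8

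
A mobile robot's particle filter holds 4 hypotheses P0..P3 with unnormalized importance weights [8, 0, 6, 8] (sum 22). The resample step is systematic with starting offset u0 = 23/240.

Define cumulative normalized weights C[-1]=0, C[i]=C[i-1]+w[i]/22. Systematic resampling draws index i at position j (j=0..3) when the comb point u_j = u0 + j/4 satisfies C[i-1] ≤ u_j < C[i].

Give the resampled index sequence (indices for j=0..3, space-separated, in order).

0 0 2 3

C = [4/11, 4/11, 7/11, 1]
j=0: u_0=23/240 ∈ [0, 4/11) → index 0
j=1: u_1=83/240 ∈ [0, 4/11) → index 0
j=2: u_2=143/240 ∈ [4/11, 7/11) → index 2
j=3: u_3=203/240 ∈ [7/11, 1) → index 3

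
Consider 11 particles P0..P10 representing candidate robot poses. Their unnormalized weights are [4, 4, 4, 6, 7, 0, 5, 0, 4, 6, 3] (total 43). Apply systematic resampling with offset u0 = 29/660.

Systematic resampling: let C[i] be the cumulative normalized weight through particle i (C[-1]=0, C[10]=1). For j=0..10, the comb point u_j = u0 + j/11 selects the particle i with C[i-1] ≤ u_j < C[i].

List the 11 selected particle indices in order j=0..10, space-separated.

C = [4/43, 8/43, 12/43, 18/43, 25/43, 25/43, 30/43, 30/43, 34/43, 40/43, 1]
j=0: u_0=29/660 ∈ [0, 4/43) → index 0
j=1: u_1=89/660 ∈ [4/43, 8/43) → index 1
j=2: u_2=149/660 ∈ [8/43, 12/43) → index 2
j=3: u_3=19/60 ∈ [12/43, 18/43) → index 3
j=4: u_4=269/660 ∈ [12/43, 18/43) → index 3
j=5: u_5=329/660 ∈ [18/43, 25/43) → index 4
j=6: u_6=389/660 ∈ [25/43, 30/43) → index 6
j=7: u_7=449/660 ∈ [25/43, 30/43) → index 6
j=8: u_8=509/660 ∈ [30/43, 34/43) → index 8
j=9: u_9=569/660 ∈ [34/43, 40/43) → index 9
j=10: u_10=629/660 ∈ [40/43, 1) → index 10

0 1 2 3 3 4 6 6 8 9 10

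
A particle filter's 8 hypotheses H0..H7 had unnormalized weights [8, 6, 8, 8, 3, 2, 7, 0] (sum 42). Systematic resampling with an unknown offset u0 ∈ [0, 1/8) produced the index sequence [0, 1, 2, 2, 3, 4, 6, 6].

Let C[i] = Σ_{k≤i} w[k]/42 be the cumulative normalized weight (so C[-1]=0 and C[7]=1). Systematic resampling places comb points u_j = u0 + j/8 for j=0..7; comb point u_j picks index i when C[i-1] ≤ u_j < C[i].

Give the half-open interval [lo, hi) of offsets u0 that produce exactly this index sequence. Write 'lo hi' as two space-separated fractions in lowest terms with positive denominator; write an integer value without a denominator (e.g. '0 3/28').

C = [4/21, 1/3, 11/21, 5/7, 11/14, 5/6, 1, 1]
j=0 picked index 0: u0 ∈ [0, 4/21)
j=1 picked index 1: u0 ∈ [11/168, 5/24)
j=2 picked index 2: u0 ∈ [1/12, 23/84)
j=3 picked index 2: u0 ∈ [-1/24, 25/168)
j=4 picked index 3: u0 ∈ [1/42, 3/14)
j=5 picked index 4: u0 ∈ [5/56, 9/56)
j=6 picked index 6: u0 ∈ [1/12, 1/4)
j=7 picked index 6: u0 ∈ [-1/24, 1/8)
intersection: [5/56, 1/8)

5/56 1/8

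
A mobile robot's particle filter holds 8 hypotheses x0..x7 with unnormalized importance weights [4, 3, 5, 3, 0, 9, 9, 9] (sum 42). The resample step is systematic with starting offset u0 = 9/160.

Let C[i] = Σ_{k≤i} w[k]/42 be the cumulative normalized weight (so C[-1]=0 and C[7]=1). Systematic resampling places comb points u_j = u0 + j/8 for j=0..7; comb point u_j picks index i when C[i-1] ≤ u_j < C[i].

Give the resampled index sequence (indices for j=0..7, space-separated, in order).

C = [2/21, 1/6, 2/7, 5/14, 5/14, 4/7, 11/14, 1]
j=0: u_0=9/160 ∈ [0, 2/21) → index 0
j=1: u_1=29/160 ∈ [1/6, 2/7) → index 2
j=2: u_2=49/160 ∈ [2/7, 5/14) → index 3
j=3: u_3=69/160 ∈ [5/14, 4/7) → index 5
j=4: u_4=89/160 ∈ [5/14, 4/7) → index 5
j=5: u_5=109/160 ∈ [4/7, 11/14) → index 6
j=6: u_6=129/160 ∈ [11/14, 1) → index 7
j=7: u_7=149/160 ∈ [11/14, 1) → index 7

0 2 3 5 5 6 7 7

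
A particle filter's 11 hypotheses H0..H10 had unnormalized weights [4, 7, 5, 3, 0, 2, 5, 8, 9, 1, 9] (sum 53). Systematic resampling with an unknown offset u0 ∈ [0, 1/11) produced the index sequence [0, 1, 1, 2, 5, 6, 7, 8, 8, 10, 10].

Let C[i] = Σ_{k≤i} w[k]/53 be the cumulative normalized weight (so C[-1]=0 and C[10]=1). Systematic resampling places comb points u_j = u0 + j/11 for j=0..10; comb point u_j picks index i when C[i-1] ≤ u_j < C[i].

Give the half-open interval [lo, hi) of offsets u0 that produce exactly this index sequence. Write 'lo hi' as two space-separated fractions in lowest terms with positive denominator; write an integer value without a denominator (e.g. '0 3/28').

7/583 15/583

C = [4/53, 11/53, 16/53, 19/53, 19/53, 21/53, 26/53, 34/53, 43/53, 44/53, 1]
j=0 picked index 0: u0 ∈ [0, 4/53)
j=1 picked index 1: u0 ∈ [-9/583, 68/583)
j=2 picked index 1: u0 ∈ [-62/583, 15/583)
j=3 picked index 2: u0 ∈ [-38/583, 17/583)
j=4 picked index 5: u0 ∈ [-3/583, 19/583)
j=5 picked index 6: u0 ∈ [-34/583, 21/583)
j=6 picked index 7: u0 ∈ [-32/583, 56/583)
j=7 picked index 8: u0 ∈ [3/583, 102/583)
j=8 picked index 8: u0 ∈ [-50/583, 49/583)
j=9 picked index 10: u0 ∈ [7/583, 2/11)
j=10 picked index 10: u0 ∈ [-46/583, 1/11)
intersection: [7/583, 15/583)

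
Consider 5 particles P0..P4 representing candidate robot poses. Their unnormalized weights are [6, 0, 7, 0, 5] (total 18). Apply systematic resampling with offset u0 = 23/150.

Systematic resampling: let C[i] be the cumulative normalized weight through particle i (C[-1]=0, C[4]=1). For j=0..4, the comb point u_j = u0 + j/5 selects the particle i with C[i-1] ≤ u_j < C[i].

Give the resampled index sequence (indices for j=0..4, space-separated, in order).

0 2 2 4 4

C = [1/3, 1/3, 13/18, 13/18, 1]
j=0: u_0=23/150 ∈ [0, 1/3) → index 0
j=1: u_1=53/150 ∈ [1/3, 13/18) → index 2
j=2: u_2=83/150 ∈ [1/3, 13/18) → index 2
j=3: u_3=113/150 ∈ [13/18, 1) → index 4
j=4: u_4=143/150 ∈ [13/18, 1) → index 4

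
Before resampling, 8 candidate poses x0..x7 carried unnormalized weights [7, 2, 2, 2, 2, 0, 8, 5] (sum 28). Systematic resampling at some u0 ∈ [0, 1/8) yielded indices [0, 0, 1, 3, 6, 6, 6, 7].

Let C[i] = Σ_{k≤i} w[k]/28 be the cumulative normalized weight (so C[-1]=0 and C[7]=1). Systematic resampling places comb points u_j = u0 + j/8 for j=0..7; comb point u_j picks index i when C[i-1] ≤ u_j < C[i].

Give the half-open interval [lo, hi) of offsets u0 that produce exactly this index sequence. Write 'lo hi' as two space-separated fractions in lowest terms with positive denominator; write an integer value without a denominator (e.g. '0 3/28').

1/28 1/14

C = [1/4, 9/28, 11/28, 13/28, 15/28, 15/28, 23/28, 1]
j=0 picked index 0: u0 ∈ [0, 1/4)
j=1 picked index 0: u0 ∈ [-1/8, 1/8)
j=2 picked index 1: u0 ∈ [0, 1/14)
j=3 picked index 3: u0 ∈ [1/56, 5/56)
j=4 picked index 6: u0 ∈ [1/28, 9/28)
j=5 picked index 6: u0 ∈ [-5/56, 11/56)
j=6 picked index 6: u0 ∈ [-3/14, 1/14)
j=7 picked index 7: u0 ∈ [-3/56, 1/8)
intersection: [1/28, 1/14)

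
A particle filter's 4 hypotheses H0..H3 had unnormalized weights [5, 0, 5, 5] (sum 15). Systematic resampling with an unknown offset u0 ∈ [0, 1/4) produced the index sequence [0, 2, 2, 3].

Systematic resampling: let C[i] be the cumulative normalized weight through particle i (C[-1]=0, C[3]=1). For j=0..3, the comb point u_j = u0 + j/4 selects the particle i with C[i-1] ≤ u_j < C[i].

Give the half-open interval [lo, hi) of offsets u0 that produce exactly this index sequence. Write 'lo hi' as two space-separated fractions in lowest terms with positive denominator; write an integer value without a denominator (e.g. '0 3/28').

C = [1/3, 1/3, 2/3, 1]
j=0 picked index 0: u0 ∈ [0, 1/3)
j=1 picked index 2: u0 ∈ [1/12, 5/12)
j=2 picked index 2: u0 ∈ [-1/6, 1/6)
j=3 picked index 3: u0 ∈ [-1/12, 1/4)
intersection: [1/12, 1/6)

1/12 1/6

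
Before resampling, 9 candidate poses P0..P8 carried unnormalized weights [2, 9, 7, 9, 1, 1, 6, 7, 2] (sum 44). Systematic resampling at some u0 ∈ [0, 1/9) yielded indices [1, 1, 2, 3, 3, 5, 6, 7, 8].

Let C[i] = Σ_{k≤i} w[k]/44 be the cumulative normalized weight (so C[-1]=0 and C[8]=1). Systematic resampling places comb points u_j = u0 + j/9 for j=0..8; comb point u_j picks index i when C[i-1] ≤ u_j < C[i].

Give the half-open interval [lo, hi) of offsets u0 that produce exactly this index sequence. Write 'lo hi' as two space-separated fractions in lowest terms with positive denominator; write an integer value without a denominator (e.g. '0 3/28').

8/99 41/396

C = [1/22, 1/4, 9/22, 27/44, 7/11, 29/44, 35/44, 21/22, 1]
j=0 picked index 1: u0 ∈ [1/22, 1/4)
j=1 picked index 1: u0 ∈ [-13/198, 5/36)
j=2 picked index 2: u0 ∈ [1/36, 37/198)
j=3 picked index 3: u0 ∈ [5/66, 37/132)
j=4 picked index 3: u0 ∈ [-7/198, 67/396)
j=5 picked index 5: u0 ∈ [8/99, 41/396)
j=6 picked index 6: u0 ∈ [-1/132, 17/132)
j=7 picked index 7: u0 ∈ [7/396, 35/198)
j=8 picked index 8: u0 ∈ [13/198, 1/9)
intersection: [8/99, 41/396)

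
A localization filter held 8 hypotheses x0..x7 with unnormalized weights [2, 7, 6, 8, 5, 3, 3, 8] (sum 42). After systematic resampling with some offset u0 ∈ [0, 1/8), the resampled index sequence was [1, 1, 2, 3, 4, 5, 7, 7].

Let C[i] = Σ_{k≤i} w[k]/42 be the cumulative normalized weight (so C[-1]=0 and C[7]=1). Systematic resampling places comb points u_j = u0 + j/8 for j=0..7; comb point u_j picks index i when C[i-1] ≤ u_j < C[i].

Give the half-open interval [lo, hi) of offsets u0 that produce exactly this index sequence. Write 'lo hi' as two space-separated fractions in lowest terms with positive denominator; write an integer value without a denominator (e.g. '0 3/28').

C = [1/21, 3/14, 5/14, 23/42, 2/3, 31/42, 17/21, 1]
j=0 picked index 1: u0 ∈ [1/21, 3/14)
j=1 picked index 1: u0 ∈ [-13/168, 5/56)
j=2 picked index 2: u0 ∈ [-1/28, 3/28)
j=3 picked index 3: u0 ∈ [-1/56, 29/168)
j=4 picked index 4: u0 ∈ [1/21, 1/6)
j=5 picked index 5: u0 ∈ [1/24, 19/168)
j=6 picked index 7: u0 ∈ [5/84, 1/4)
j=7 picked index 7: u0 ∈ [-11/168, 1/8)
intersection: [5/84, 5/56)

5/84 5/56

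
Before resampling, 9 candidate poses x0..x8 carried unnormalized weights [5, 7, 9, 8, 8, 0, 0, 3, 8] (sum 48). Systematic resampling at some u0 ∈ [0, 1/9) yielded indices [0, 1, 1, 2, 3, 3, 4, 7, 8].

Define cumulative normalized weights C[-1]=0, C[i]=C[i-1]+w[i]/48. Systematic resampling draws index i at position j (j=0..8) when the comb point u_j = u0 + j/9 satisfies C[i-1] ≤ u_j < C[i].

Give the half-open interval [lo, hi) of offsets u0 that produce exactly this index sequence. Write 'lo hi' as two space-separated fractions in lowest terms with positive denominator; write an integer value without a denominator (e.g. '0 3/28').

0 1/36

C = [5/48, 1/4, 7/16, 29/48, 37/48, 37/48, 37/48, 5/6, 1]
j=0 picked index 0: u0 ∈ [0, 5/48)
j=1 picked index 1: u0 ∈ [-1/144, 5/36)
j=2 picked index 1: u0 ∈ [-17/144, 1/36)
j=3 picked index 2: u0 ∈ [-1/12, 5/48)
j=4 picked index 3: u0 ∈ [-1/144, 23/144)
j=5 picked index 3: u0 ∈ [-17/144, 7/144)
j=6 picked index 4: u0 ∈ [-1/16, 5/48)
j=7 picked index 7: u0 ∈ [-1/144, 1/18)
j=8 picked index 8: u0 ∈ [-1/18, 1/9)
intersection: [0, 1/36)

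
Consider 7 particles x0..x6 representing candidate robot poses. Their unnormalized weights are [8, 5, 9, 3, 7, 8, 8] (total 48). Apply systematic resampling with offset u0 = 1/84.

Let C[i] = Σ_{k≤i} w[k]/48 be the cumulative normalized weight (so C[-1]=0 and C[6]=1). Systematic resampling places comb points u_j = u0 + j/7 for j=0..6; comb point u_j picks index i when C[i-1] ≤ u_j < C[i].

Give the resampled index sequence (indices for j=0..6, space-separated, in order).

0 0 2 2 4 5 6

C = [1/6, 13/48, 11/24, 25/48, 2/3, 5/6, 1]
j=0: u_0=1/84 ∈ [0, 1/6) → index 0
j=1: u_1=13/84 ∈ [0, 1/6) → index 0
j=2: u_2=25/84 ∈ [13/48, 11/24) → index 2
j=3: u_3=37/84 ∈ [13/48, 11/24) → index 2
j=4: u_4=7/12 ∈ [25/48, 2/3) → index 4
j=5: u_5=61/84 ∈ [2/3, 5/6) → index 5
j=6: u_6=73/84 ∈ [5/6, 1) → index 6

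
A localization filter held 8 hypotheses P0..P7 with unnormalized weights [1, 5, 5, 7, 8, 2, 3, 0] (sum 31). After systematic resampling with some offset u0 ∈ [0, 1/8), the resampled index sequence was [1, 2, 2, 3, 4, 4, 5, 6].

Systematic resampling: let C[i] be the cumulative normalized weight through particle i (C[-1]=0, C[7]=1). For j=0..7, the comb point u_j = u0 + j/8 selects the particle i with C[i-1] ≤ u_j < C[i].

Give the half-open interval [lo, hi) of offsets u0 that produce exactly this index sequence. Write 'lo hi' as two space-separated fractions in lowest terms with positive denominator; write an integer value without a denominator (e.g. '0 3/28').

C = [1/31, 6/31, 11/31, 18/31, 26/31, 28/31, 1, 1]
j=0 picked index 1: u0 ∈ [1/31, 6/31)
j=1 picked index 2: u0 ∈ [17/248, 57/248)
j=2 picked index 2: u0 ∈ [-7/124, 13/124)
j=3 picked index 3: u0 ∈ [-5/248, 51/248)
j=4 picked index 4: u0 ∈ [5/62, 21/62)
j=5 picked index 4: u0 ∈ [-11/248, 53/248)
j=6 picked index 5: u0 ∈ [11/124, 19/124)
j=7 picked index 6: u0 ∈ [7/248, 1/8)
intersection: [11/124, 13/124)

11/124 13/124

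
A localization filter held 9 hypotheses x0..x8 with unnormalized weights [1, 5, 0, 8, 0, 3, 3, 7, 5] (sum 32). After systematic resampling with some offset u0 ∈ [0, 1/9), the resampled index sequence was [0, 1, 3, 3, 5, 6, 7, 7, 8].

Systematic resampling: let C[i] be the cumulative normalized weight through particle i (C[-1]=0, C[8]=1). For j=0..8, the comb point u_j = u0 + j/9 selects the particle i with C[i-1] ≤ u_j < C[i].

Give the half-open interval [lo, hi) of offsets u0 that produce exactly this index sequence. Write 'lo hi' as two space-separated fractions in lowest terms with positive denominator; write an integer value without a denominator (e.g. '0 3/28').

0 1/32

C = [1/32, 3/16, 3/16, 7/16, 7/16, 17/32, 5/8, 27/32, 1]
j=0 picked index 0: u0 ∈ [0, 1/32)
j=1 picked index 1: u0 ∈ [-23/288, 11/144)
j=2 picked index 3: u0 ∈ [-5/144, 31/144)
j=3 picked index 3: u0 ∈ [-7/48, 5/48)
j=4 picked index 5: u0 ∈ [-1/144, 25/288)
j=5 picked index 6: u0 ∈ [-7/288, 5/72)
j=6 picked index 7: u0 ∈ [-1/24, 17/96)
j=7 picked index 7: u0 ∈ [-11/72, 19/288)
j=8 picked index 8: u0 ∈ [-13/288, 1/9)
intersection: [0, 1/32)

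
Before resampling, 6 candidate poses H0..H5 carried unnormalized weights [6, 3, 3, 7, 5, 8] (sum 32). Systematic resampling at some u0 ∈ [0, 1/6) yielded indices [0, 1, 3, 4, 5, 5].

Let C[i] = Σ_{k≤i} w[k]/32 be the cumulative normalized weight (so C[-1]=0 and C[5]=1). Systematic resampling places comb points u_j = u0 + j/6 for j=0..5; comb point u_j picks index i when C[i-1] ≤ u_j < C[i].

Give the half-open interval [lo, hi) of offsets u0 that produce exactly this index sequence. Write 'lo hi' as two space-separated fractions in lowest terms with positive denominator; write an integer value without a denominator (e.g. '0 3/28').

C = [3/16, 9/32, 3/8, 19/32, 3/4, 1]
j=0 picked index 0: u0 ∈ [0, 3/16)
j=1 picked index 1: u0 ∈ [1/48, 11/96)
j=2 picked index 3: u0 ∈ [1/24, 25/96)
j=3 picked index 4: u0 ∈ [3/32, 1/4)
j=4 picked index 5: u0 ∈ [1/12, 1/3)
j=5 picked index 5: u0 ∈ [-1/12, 1/6)
intersection: [3/32, 11/96)

3/32 11/96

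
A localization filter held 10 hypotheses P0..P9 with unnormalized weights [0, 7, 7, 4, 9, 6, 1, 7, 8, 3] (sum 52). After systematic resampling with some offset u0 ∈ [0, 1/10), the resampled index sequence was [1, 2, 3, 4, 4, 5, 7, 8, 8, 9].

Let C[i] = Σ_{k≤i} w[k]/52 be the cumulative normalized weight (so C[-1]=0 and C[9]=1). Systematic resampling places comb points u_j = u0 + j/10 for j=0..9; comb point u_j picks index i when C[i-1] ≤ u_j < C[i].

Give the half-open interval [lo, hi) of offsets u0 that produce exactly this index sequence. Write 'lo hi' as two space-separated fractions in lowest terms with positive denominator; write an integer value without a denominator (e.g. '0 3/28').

C = [0, 7/52, 7/26, 9/26, 27/52, 33/52, 17/26, 41/52, 49/52, 1]
j=0 picked index 1: u0 ∈ [0, 7/52)
j=1 picked index 2: u0 ∈ [9/260, 11/65)
j=2 picked index 3: u0 ∈ [9/130, 19/130)
j=3 picked index 4: u0 ∈ [3/65, 57/260)
j=4 picked index 4: u0 ∈ [-7/130, 31/260)
j=5 picked index 5: u0 ∈ [1/52, 7/52)
j=6 picked index 7: u0 ∈ [7/130, 49/260)
j=7 picked index 8: u0 ∈ [23/260, 63/260)
j=8 picked index 8: u0 ∈ [-3/260, 37/260)
j=9 picked index 9: u0 ∈ [11/260, 1/10)
intersection: [23/260, 1/10)

23/260 1/10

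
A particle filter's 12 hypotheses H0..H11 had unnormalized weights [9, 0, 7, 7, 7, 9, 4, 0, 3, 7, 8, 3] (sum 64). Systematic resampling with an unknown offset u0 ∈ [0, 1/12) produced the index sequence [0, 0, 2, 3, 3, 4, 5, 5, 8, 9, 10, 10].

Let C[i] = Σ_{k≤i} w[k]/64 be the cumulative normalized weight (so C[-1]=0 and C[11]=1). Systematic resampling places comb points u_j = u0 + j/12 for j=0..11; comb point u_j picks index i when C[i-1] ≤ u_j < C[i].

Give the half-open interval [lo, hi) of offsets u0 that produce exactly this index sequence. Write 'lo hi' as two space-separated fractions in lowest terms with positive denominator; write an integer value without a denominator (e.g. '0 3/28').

C = [9/64, 9/64, 1/4, 23/64, 15/32, 39/64, 43/64, 43/64, 23/32, 53/64, 61/64, 1]
j=0 picked index 0: u0 ∈ [0, 9/64)
j=1 picked index 0: u0 ∈ [-1/12, 11/192)
j=2 picked index 2: u0 ∈ [-5/192, 1/12)
j=3 picked index 3: u0 ∈ [0, 7/64)
j=4 picked index 3: u0 ∈ [-1/12, 5/192)
j=5 picked index 4: u0 ∈ [-11/192, 5/96)
j=6 picked index 5: u0 ∈ [-1/32, 7/64)
j=7 picked index 5: u0 ∈ [-11/96, 5/192)
j=8 picked index 8: u0 ∈ [1/192, 5/96)
j=9 picked index 9: u0 ∈ [-1/32, 5/64)
j=10 picked index 10: u0 ∈ [-1/192, 23/192)
j=11 picked index 10: u0 ∈ [-17/192, 7/192)
intersection: [1/192, 5/192)

1/192 5/192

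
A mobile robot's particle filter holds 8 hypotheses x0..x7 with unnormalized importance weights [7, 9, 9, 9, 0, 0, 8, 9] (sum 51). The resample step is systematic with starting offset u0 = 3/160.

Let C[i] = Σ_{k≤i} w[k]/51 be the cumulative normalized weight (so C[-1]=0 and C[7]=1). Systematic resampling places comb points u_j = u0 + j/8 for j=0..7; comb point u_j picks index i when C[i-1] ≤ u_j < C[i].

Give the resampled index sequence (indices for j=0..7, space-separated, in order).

C = [7/51, 16/51, 25/51, 2/3, 2/3, 2/3, 14/17, 1]
j=0: u_0=3/160 ∈ [0, 7/51) → index 0
j=1: u_1=23/160 ∈ [7/51, 16/51) → index 1
j=2: u_2=43/160 ∈ [7/51, 16/51) → index 1
j=3: u_3=63/160 ∈ [16/51, 25/51) → index 2
j=4: u_4=83/160 ∈ [25/51, 2/3) → index 3
j=5: u_5=103/160 ∈ [25/51, 2/3) → index 3
j=6: u_6=123/160 ∈ [2/3, 14/17) → index 6
j=7: u_7=143/160 ∈ [14/17, 1) → index 7

0 1 1 2 3 3 6 7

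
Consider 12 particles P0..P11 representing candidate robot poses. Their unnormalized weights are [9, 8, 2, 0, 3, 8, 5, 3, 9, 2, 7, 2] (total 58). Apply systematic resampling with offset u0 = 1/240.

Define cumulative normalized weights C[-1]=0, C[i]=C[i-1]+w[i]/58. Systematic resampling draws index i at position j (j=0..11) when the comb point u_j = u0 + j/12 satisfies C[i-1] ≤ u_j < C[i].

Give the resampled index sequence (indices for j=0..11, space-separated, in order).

C = [9/58, 17/58, 19/58, 19/58, 11/29, 15/29, 35/58, 19/29, 47/58, 49/58, 28/29, 1]
j=0: u_0=1/240 ∈ [0, 9/58) → index 0
j=1: u_1=7/80 ∈ [0, 9/58) → index 0
j=2: u_2=41/240 ∈ [9/58, 17/58) → index 1
j=3: u_3=61/240 ∈ [9/58, 17/58) → index 1
j=4: u_4=27/80 ∈ [19/58, 11/29) → index 4
j=5: u_5=101/240 ∈ [11/29, 15/29) → index 5
j=6: u_6=121/240 ∈ [11/29, 15/29) → index 5
j=7: u_7=47/80 ∈ [15/29, 35/58) → index 6
j=8: u_8=161/240 ∈ [19/29, 47/58) → index 8
j=9: u_9=181/240 ∈ [19/29, 47/58) → index 8
j=10: u_10=67/80 ∈ [47/58, 49/58) → index 9
j=11: u_11=221/240 ∈ [49/58, 28/29) → index 10

0 0 1 1 4 5 5 6 8 8 9 10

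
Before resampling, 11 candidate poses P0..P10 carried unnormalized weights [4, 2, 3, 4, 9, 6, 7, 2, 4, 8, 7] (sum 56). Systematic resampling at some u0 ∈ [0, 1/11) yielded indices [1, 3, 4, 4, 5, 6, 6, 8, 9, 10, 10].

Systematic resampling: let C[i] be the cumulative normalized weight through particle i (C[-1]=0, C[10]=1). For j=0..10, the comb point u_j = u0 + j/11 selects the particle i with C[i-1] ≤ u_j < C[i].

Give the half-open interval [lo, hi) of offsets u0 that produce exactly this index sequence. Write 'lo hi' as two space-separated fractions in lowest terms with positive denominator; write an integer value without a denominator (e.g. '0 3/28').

1/14 7/88

C = [1/14, 3/28, 9/56, 13/56, 11/28, 1/2, 5/8, 37/56, 41/56, 7/8, 1]
j=0 picked index 1: u0 ∈ [1/14, 3/28)
j=1 picked index 3: u0 ∈ [43/616, 87/616)
j=2 picked index 4: u0 ∈ [31/616, 65/308)
j=3 picked index 4: u0 ∈ [-25/616, 37/308)
j=4 picked index 5: u0 ∈ [9/308, 3/22)
j=5 picked index 6: u0 ∈ [1/22, 15/88)
j=6 picked index 6: u0 ∈ [-1/22, 7/88)
j=7 picked index 8: u0 ∈ [15/616, 59/616)
j=8 picked index 9: u0 ∈ [3/616, 13/88)
j=9 picked index 10: u0 ∈ [5/88, 2/11)
j=10 picked index 10: u0 ∈ [-3/88, 1/11)
intersection: [1/14, 7/88)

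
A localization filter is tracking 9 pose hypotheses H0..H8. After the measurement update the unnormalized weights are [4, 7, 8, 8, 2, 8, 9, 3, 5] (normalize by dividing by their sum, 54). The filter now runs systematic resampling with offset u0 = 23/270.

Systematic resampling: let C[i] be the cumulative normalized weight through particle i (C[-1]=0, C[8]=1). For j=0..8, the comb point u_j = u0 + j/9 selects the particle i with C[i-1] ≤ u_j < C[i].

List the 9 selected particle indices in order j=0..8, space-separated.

1 1 2 3 4 5 6 7 8

C = [2/27, 11/54, 19/54, 1/2, 29/54, 37/54, 23/27, 49/54, 1]
j=0: u_0=23/270 ∈ [2/27, 11/54) → index 1
j=1: u_1=53/270 ∈ [2/27, 11/54) → index 1
j=2: u_2=83/270 ∈ [11/54, 19/54) → index 2
j=3: u_3=113/270 ∈ [19/54, 1/2) → index 3
j=4: u_4=143/270 ∈ [1/2, 29/54) → index 4
j=5: u_5=173/270 ∈ [29/54, 37/54) → index 5
j=6: u_6=203/270 ∈ [37/54, 23/27) → index 6
j=7: u_7=233/270 ∈ [23/27, 49/54) → index 7
j=8: u_8=263/270 ∈ [49/54, 1) → index 8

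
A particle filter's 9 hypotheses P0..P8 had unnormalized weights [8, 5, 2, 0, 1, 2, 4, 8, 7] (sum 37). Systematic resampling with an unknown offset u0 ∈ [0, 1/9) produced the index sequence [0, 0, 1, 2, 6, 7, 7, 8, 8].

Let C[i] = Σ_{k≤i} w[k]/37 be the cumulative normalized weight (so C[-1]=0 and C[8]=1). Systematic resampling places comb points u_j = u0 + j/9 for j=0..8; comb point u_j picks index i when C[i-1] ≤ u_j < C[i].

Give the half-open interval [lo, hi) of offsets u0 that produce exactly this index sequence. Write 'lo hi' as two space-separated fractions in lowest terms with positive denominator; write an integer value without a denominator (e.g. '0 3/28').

14/333 8/111

C = [8/37, 13/37, 15/37, 15/37, 16/37, 18/37, 22/37, 30/37, 1]
j=0 picked index 0: u0 ∈ [0, 8/37)
j=1 picked index 0: u0 ∈ [-1/9, 35/333)
j=2 picked index 1: u0 ∈ [-2/333, 43/333)
j=3 picked index 2: u0 ∈ [2/111, 8/111)
j=4 picked index 6: u0 ∈ [14/333, 50/333)
j=5 picked index 7: u0 ∈ [13/333, 85/333)
j=6 picked index 7: u0 ∈ [-8/111, 16/111)
j=7 picked index 8: u0 ∈ [11/333, 2/9)
j=8 picked index 8: u0 ∈ [-26/333, 1/9)
intersection: [14/333, 8/111)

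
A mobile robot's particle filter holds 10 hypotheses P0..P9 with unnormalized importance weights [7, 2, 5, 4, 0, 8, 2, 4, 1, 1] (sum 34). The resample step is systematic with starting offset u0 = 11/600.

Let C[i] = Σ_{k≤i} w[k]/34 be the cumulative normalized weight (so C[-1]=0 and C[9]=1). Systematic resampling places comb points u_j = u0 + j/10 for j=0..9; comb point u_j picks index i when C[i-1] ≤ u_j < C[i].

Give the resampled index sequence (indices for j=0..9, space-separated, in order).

0 0 1 2 3 3 5 5 6 7

C = [7/34, 9/34, 7/17, 9/17, 9/17, 13/17, 14/17, 16/17, 33/34, 1]
j=0: u_0=11/600 ∈ [0, 7/34) → index 0
j=1: u_1=71/600 ∈ [0, 7/34) → index 0
j=2: u_2=131/600 ∈ [7/34, 9/34) → index 1
j=3: u_3=191/600 ∈ [9/34, 7/17) → index 2
j=4: u_4=251/600 ∈ [7/17, 9/17) → index 3
j=5: u_5=311/600 ∈ [7/17, 9/17) → index 3
j=6: u_6=371/600 ∈ [9/17, 13/17) → index 5
j=7: u_7=431/600 ∈ [9/17, 13/17) → index 5
j=8: u_8=491/600 ∈ [13/17, 14/17) → index 6
j=9: u_9=551/600 ∈ [14/17, 16/17) → index 7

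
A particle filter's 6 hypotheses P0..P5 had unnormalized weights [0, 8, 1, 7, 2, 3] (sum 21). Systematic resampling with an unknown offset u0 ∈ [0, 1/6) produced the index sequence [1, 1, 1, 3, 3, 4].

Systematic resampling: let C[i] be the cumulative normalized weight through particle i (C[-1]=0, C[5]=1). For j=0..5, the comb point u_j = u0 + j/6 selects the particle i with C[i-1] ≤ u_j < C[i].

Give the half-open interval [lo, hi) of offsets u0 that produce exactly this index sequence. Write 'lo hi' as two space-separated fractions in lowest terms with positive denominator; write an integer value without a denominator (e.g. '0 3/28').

0 1/42

C = [0, 8/21, 3/7, 16/21, 6/7, 1]
j=0 picked index 1: u0 ∈ [0, 8/21)
j=1 picked index 1: u0 ∈ [-1/6, 3/14)
j=2 picked index 1: u0 ∈ [-1/3, 1/21)
j=3 picked index 3: u0 ∈ [-1/14, 11/42)
j=4 picked index 3: u0 ∈ [-5/21, 2/21)
j=5 picked index 4: u0 ∈ [-1/14, 1/42)
intersection: [0, 1/42)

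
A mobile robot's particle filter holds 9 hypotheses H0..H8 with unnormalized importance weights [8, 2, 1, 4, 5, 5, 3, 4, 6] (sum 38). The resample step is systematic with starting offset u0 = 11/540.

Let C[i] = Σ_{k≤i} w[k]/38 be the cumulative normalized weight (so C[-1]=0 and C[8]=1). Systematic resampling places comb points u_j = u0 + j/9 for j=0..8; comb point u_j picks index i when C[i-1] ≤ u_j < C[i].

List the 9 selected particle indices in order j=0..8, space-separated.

0 0 1 3 4 5 6 7 8

C = [4/19, 5/19, 11/38, 15/38, 10/19, 25/38, 14/19, 16/19, 1]
j=0: u_0=11/540 ∈ [0, 4/19) → index 0
j=1: u_1=71/540 ∈ [0, 4/19) → index 0
j=2: u_2=131/540 ∈ [4/19, 5/19) → index 1
j=3: u_3=191/540 ∈ [11/38, 15/38) → index 3
j=4: u_4=251/540 ∈ [15/38, 10/19) → index 4
j=5: u_5=311/540 ∈ [10/19, 25/38) → index 5
j=6: u_6=371/540 ∈ [25/38, 14/19) → index 6
j=7: u_7=431/540 ∈ [14/19, 16/19) → index 7
j=8: u_8=491/540 ∈ [16/19, 1) → index 8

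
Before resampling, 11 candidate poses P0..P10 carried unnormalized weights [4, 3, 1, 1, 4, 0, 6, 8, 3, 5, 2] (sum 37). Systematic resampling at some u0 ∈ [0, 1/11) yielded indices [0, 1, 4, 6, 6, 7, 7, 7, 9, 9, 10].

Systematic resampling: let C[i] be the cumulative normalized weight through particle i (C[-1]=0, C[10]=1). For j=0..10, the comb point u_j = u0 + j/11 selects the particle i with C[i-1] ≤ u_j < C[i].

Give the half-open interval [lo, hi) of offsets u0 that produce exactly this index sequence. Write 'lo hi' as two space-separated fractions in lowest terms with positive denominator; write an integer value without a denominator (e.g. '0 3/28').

34/407 1/11

C = [4/37, 7/37, 8/37, 9/37, 13/37, 13/37, 19/37, 27/37, 30/37, 35/37, 1]
j=0 picked index 0: u0 ∈ [0, 4/37)
j=1 picked index 1: u0 ∈ [7/407, 40/407)
j=2 picked index 4: u0 ∈ [25/407, 69/407)
j=3 picked index 6: u0 ∈ [32/407, 98/407)
j=4 picked index 6: u0 ∈ [-5/407, 61/407)
j=5 picked index 7: u0 ∈ [24/407, 112/407)
j=6 picked index 7: u0 ∈ [-13/407, 75/407)
j=7 picked index 7: u0 ∈ [-50/407, 38/407)
j=8 picked index 9: u0 ∈ [34/407, 89/407)
j=9 picked index 9: u0 ∈ [-3/407, 52/407)
j=10 picked index 10: u0 ∈ [15/407, 1/11)
intersection: [34/407, 1/11)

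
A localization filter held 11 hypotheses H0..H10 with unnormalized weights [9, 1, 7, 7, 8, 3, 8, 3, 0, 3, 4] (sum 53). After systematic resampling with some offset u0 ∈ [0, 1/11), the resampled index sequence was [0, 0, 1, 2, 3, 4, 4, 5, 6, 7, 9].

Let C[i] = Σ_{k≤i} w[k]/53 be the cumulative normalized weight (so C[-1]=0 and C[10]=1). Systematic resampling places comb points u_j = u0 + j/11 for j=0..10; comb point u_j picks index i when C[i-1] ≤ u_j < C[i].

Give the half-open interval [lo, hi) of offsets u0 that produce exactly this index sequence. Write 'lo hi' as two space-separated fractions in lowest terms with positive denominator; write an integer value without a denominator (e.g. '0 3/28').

0 4/583

C = [9/53, 10/53, 17/53, 24/53, 32/53, 35/53, 43/53, 46/53, 46/53, 49/53, 1]
j=0 picked index 0: u0 ∈ [0, 9/53)
j=1 picked index 0: u0 ∈ [-1/11, 46/583)
j=2 picked index 1: u0 ∈ [-7/583, 4/583)
j=3 picked index 2: u0 ∈ [-49/583, 28/583)
j=4 picked index 3: u0 ∈ [-25/583, 52/583)
j=5 picked index 4: u0 ∈ [-1/583, 87/583)
j=6 picked index 4: u0 ∈ [-54/583, 34/583)
j=7 picked index 5: u0 ∈ [-19/583, 14/583)
j=8 picked index 6: u0 ∈ [-39/583, 49/583)
j=9 picked index 7: u0 ∈ [-4/583, 29/583)
j=10 picked index 9: u0 ∈ [-24/583, 9/583)
intersection: [0, 4/583)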